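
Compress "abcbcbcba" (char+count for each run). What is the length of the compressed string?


Input: abcbcbcba
Runs:
  'a' x 1 => "a1"
  'b' x 1 => "b1"
  'c' x 1 => "c1"
  'b' x 1 => "b1"
  'c' x 1 => "c1"
  'b' x 1 => "b1"
  'c' x 1 => "c1"
  'b' x 1 => "b1"
  'a' x 1 => "a1"
Compressed: "a1b1c1b1c1b1c1b1a1"
Compressed length: 18

18


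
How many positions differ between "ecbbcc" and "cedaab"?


Comparing "ecbbcc" and "cedaab" position by position:
  Position 0: 'e' vs 'c' => DIFFER
  Position 1: 'c' vs 'e' => DIFFER
  Position 2: 'b' vs 'd' => DIFFER
  Position 3: 'b' vs 'a' => DIFFER
  Position 4: 'c' vs 'a' => DIFFER
  Position 5: 'c' vs 'b' => DIFFER
Positions that differ: 6

6


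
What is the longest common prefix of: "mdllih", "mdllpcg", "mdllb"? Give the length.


Words: mdllih, mdllpcg, mdllb
  Position 0: all 'm' => match
  Position 1: all 'd' => match
  Position 2: all 'l' => match
  Position 3: all 'l' => match
  Position 4: ('i', 'p', 'b') => mismatch, stop
LCP = "mdll" (length 4)

4


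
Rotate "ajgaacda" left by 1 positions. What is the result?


Input: "ajgaacda", rotate left by 1
First 1 characters: "a"
Remaining characters: "jgaacda"
Concatenate remaining + first: "jgaacda" + "a" = "jgaacdaa"

jgaacdaa


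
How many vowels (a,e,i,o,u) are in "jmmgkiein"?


Input: jmmgkiein
Checking each character:
  'j' at position 0: consonant
  'm' at position 1: consonant
  'm' at position 2: consonant
  'g' at position 3: consonant
  'k' at position 4: consonant
  'i' at position 5: vowel (running total: 1)
  'e' at position 6: vowel (running total: 2)
  'i' at position 7: vowel (running total: 3)
  'n' at position 8: consonant
Total vowels: 3

3


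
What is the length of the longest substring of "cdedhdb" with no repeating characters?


Input: "cdedhdb"
Sliding window (track last position of each char):
  Position 0 ('c'): window [0,0] length 1 -- new best
  Position 1 ('d'): window [0,1] length 2 -- new best
  Position 2 ('e'): window [0,2] length 3 -- new best
  Position 3 ('d'): repeat (last at 1), move window start to 2
  Position 3 ('d'): window [2,3] length 2
  Position 4 ('h'): window [2,4] length 3
  Position 5 ('d'): repeat (last at 3), move window start to 4
  Position 5 ('d'): window [4,5] length 2
  Position 6 ('b'): window [4,6] length 3
Longest substring with no repeats: "cde" with length 3

3


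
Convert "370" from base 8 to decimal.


Input: "370" in base 8
Positional expansion:
  Digit '3' (value 3) x 8^2 = 192
  Digit '7' (value 7) x 8^1 = 56
  Digit '0' (value 0) x 8^0 = 0
Sum = 248

248


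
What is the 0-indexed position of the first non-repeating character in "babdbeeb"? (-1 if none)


Input: babdbeeb
Character frequencies:
  'a': 1
  'b': 4
  'd': 1
  'e': 2
Scanning left to right for freq == 1:
  Position 0 ('b'): freq=4, skip
  Position 1 ('a'): unique! => answer = 1

1


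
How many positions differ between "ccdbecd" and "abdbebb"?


Comparing "ccdbecd" and "abdbebb" position by position:
  Position 0: 'c' vs 'a' => DIFFER
  Position 1: 'c' vs 'b' => DIFFER
  Position 2: 'd' vs 'd' => same
  Position 3: 'b' vs 'b' => same
  Position 4: 'e' vs 'e' => same
  Position 5: 'c' vs 'b' => DIFFER
  Position 6: 'd' vs 'b' => DIFFER
Positions that differ: 4

4


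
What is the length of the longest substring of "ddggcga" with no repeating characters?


Input: "ddggcga"
Sliding window (track last position of each char):
  Position 0 ('d'): window [0,0] length 1 -- new best
  Position 1 ('d'): repeat (last at 0), move window start to 1
  Position 1 ('d'): window [1,1] length 1
  Position 2 ('g'): window [1,2] length 2 -- new best
  Position 3 ('g'): repeat (last at 2), move window start to 3
  Position 3 ('g'): window [3,3] length 1
  Position 4 ('c'): window [3,4] length 2
  Position 5 ('g'): repeat (last at 3), move window start to 4
  Position 5 ('g'): window [4,5] length 2
  Position 6 ('a'): window [4,6] length 3 -- new best
Longest substring with no repeats: "cga" with length 3

3


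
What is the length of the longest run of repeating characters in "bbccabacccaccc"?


Input: "bbccabacccaccc"
Scanning for longest run:
  Position 1 ('b'): continues run of 'b', length=2
  Position 2 ('c'): new char, reset run to 1
  Position 3 ('c'): continues run of 'c', length=2
  Position 4 ('a'): new char, reset run to 1
  Position 5 ('b'): new char, reset run to 1
  Position 6 ('a'): new char, reset run to 1
  Position 7 ('c'): new char, reset run to 1
  Position 8 ('c'): continues run of 'c', length=2
  Position 9 ('c'): continues run of 'c', length=3
  Position 10 ('a'): new char, reset run to 1
  Position 11 ('c'): new char, reset run to 1
  Position 12 ('c'): continues run of 'c', length=2
  Position 13 ('c'): continues run of 'c', length=3
Longest run: 'c' with length 3

3


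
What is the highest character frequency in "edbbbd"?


Input: edbbbd
Character counts:
  'b': 3
  'd': 2
  'e': 1
Maximum frequency: 3

3


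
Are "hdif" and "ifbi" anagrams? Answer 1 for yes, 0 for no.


Strings: "hdif", "ifbi"
Sorted first:  dfhi
Sorted second: bfii
Differ at position 0: 'd' vs 'b' => not anagrams

0


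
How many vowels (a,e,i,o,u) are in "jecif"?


Input: jecif
Checking each character:
  'j' at position 0: consonant
  'e' at position 1: vowel (running total: 1)
  'c' at position 2: consonant
  'i' at position 3: vowel (running total: 2)
  'f' at position 4: consonant
Total vowels: 2

2


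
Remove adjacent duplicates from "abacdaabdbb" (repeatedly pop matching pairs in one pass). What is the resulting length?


Input: abacdaabdbb
Stack-based adjacent duplicate removal:
  Read 'a': push. Stack: a
  Read 'b': push. Stack: ab
  Read 'a': push. Stack: aba
  Read 'c': push. Stack: abac
  Read 'd': push. Stack: abacd
  Read 'a': push. Stack: abacda
  Read 'a': matches stack top 'a' => pop. Stack: abacd
  Read 'b': push. Stack: abacdb
  Read 'd': push. Stack: abacdbd
  Read 'b': push. Stack: abacdbdb
  Read 'b': matches stack top 'b' => pop. Stack: abacdbd
Final stack: "abacdbd" (length 7)

7


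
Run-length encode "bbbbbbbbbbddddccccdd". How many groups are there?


Input: bbbbbbbbbbddddccccdd
Scanning for consecutive runs:
  Group 1: 'b' x 10 (positions 0-9)
  Group 2: 'd' x 4 (positions 10-13)
  Group 3: 'c' x 4 (positions 14-17)
  Group 4: 'd' x 2 (positions 18-19)
Total groups: 4

4


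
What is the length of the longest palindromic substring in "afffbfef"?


Input: "afffbfef"
Checking substrings for palindromes:
  [1:4] "fff" (len 3) => palindrome
  [3:6] "fbf" (len 3) => palindrome
  [5:8] "fef" (len 3) => palindrome
  [1:3] "ff" (len 2) => palindrome
  [2:4] "ff" (len 2) => palindrome
Longest palindromic substring: "fff" with length 3

3


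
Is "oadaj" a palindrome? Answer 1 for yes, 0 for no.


Input: oadaj
Reversed: jadao
  Compare pos 0 ('o') with pos 4 ('j'): MISMATCH
  Compare pos 1 ('a') with pos 3 ('a'): match
Result: not a palindrome

0


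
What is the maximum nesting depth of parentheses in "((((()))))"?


Input: "((((()))))"
Tracking depth:
  Position 0 '(': depth becomes 1
  Position 1 '(': depth becomes 2
  Position 2 '(': depth becomes 3
  Position 3 '(': depth becomes 4
  Position 4 '(': depth becomes 5
  Position 5 ')': depth becomes 4
  Position 6 ')': depth becomes 3
  Position 7 ')': depth becomes 2
  Position 8 ')': depth becomes 1
  Position 9 ')': depth becomes 0
Maximum depth reached: 5

5


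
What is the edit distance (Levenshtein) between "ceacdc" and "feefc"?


Computing edit distance: "ceacdc" -> "feefc"
DP table:
           f    e    e    f    c
      0    1    2    3    4    5
  c   1    1    2    3    4    4
  e   2    2    1    2    3    4
  a   3    3    2    2    3    4
  c   4    4    3    3    3    3
  d   5    5    4    4    4    4
  c   6    6    5    5    5    4
Edit distance = dp[6][5] = 4

4


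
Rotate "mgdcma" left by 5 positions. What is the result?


Input: "mgdcma", rotate left by 5
First 5 characters: "mgdcm"
Remaining characters: "a"
Concatenate remaining + first: "a" + "mgdcm" = "amgdcm"

amgdcm


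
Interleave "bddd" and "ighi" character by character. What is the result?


Interleaving "bddd" and "ighi":
  Position 0: 'b' from first, 'i' from second => "bi"
  Position 1: 'd' from first, 'g' from second => "dg"
  Position 2: 'd' from first, 'h' from second => "dh"
  Position 3: 'd' from first, 'i' from second => "di"
Result: bidgdhdi

bidgdhdi


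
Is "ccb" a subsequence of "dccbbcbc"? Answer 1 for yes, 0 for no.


Check if "ccb" is a subsequence of "dccbbcbc"
Greedy scan:
  Position 0 ('d'): no match needed
  Position 1 ('c'): matches sub[0] = 'c'
  Position 2 ('c'): matches sub[1] = 'c'
  Position 3 ('b'): matches sub[2] = 'b'
  Position 4 ('b'): no match needed
  Position 5 ('c'): no match needed
  Position 6 ('b'): no match needed
  Position 7 ('c'): no match needed
All 3 characters matched => is a subsequence

1


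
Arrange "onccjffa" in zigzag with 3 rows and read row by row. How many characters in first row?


Zigzag "onccjffa" into 3 rows:
Placing characters:
  'o' => row 0
  'n' => row 1
  'c' => row 2
  'c' => row 1
  'j' => row 0
  'f' => row 1
  'f' => row 2
  'a' => row 1
Rows:
  Row 0: "oj"
  Row 1: "ncfa"
  Row 2: "cf"
First row length: 2

2


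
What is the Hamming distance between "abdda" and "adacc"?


Comparing "abdda" and "adacc" position by position:
  Position 0: 'a' vs 'a' => same
  Position 1: 'b' vs 'd' => differ
  Position 2: 'd' vs 'a' => differ
  Position 3: 'd' vs 'c' => differ
  Position 4: 'a' vs 'c' => differ
Total differences (Hamming distance): 4

4


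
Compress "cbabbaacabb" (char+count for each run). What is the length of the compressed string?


Input: cbabbaacabb
Runs:
  'c' x 1 => "c1"
  'b' x 1 => "b1"
  'a' x 1 => "a1"
  'b' x 2 => "b2"
  'a' x 2 => "a2"
  'c' x 1 => "c1"
  'a' x 1 => "a1"
  'b' x 2 => "b2"
Compressed: "c1b1a1b2a2c1a1b2"
Compressed length: 16

16


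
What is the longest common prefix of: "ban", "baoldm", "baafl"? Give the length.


Words: ban, baoldm, baafl
  Position 0: all 'b' => match
  Position 1: all 'a' => match
  Position 2: ('n', 'o', 'a') => mismatch, stop
LCP = "ba" (length 2)

2


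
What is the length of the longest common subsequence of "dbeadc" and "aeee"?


LCS of "dbeadc" and "aeee"
DP table:
           a    e    e    e
      0    0    0    0    0
  d   0    0    0    0    0
  b   0    0    0    0    0
  e   0    0    1    1    1
  a   0    1    1    1    1
  d   0    1    1    1    1
  c   0    1    1    1    1
LCS length = dp[6][4] = 1

1


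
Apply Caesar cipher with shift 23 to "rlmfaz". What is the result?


Caesar cipher: shift "rlmfaz" by 23
  'r' (pos 17) + 23 = pos 14 = 'o'
  'l' (pos 11) + 23 = pos 8 = 'i'
  'm' (pos 12) + 23 = pos 9 = 'j'
  'f' (pos 5) + 23 = pos 2 = 'c'
  'a' (pos 0) + 23 = pos 23 = 'x'
  'z' (pos 25) + 23 = pos 22 = 'w'
Result: oijcxw

oijcxw


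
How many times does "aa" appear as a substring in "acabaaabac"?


Searching for "aa" in "acabaaabac"
Scanning each position:
  Position 0: "ac" => no
  Position 1: "ca" => no
  Position 2: "ab" => no
  Position 3: "ba" => no
  Position 4: "aa" => MATCH
  Position 5: "aa" => MATCH
  Position 6: "ab" => no
  Position 7: "ba" => no
  Position 8: "ac" => no
Total occurrences: 2

2


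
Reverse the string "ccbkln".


Input: ccbkln
Reading characters right to left:
  Position 5: 'n'
  Position 4: 'l'
  Position 3: 'k'
  Position 2: 'b'
  Position 1: 'c'
  Position 0: 'c'
Reversed: nlkbcc

nlkbcc


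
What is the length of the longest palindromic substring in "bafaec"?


Input: "bafaec"
Checking substrings for palindromes:
  [1:4] "afa" (len 3) => palindrome
Longest palindromic substring: "afa" with length 3

3


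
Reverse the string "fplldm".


Input: fplldm
Reading characters right to left:
  Position 5: 'm'
  Position 4: 'd'
  Position 3: 'l'
  Position 2: 'l'
  Position 1: 'p'
  Position 0: 'f'
Reversed: mdllpf

mdllpf


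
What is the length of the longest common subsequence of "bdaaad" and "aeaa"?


LCS of "bdaaad" and "aeaa"
DP table:
           a    e    a    a
      0    0    0    0    0
  b   0    0    0    0    0
  d   0    0    0    0    0
  a   0    1    1    1    1
  a   0    1    1    2    2
  a   0    1    1    2    3
  d   0    1    1    2    3
LCS length = dp[6][4] = 3

3


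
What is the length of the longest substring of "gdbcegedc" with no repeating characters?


Input: "gdbcegedc"
Sliding window (track last position of each char):
  Position 0 ('g'): window [0,0] length 1 -- new best
  Position 1 ('d'): window [0,1] length 2 -- new best
  Position 2 ('b'): window [0,2] length 3 -- new best
  Position 3 ('c'): window [0,3] length 4 -- new best
  Position 4 ('e'): window [0,4] length 5 -- new best
  Position 5 ('g'): repeat (last at 0), move window start to 1
  Position 5 ('g'): window [1,5] length 5
  Position 6 ('e'): repeat (last at 4), move window start to 5
  Position 6 ('e'): window [5,6] length 2
  Position 7 ('d'): window [5,7] length 3
  Position 8 ('c'): window [5,8] length 4
Longest substring with no repeats: "gdbce" with length 5

5


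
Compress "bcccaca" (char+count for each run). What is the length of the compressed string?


Input: bcccaca
Runs:
  'b' x 1 => "b1"
  'c' x 3 => "c3"
  'a' x 1 => "a1"
  'c' x 1 => "c1"
  'a' x 1 => "a1"
Compressed: "b1c3a1c1a1"
Compressed length: 10

10


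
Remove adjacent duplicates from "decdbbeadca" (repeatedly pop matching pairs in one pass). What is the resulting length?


Input: decdbbeadca
Stack-based adjacent duplicate removal:
  Read 'd': push. Stack: d
  Read 'e': push. Stack: de
  Read 'c': push. Stack: dec
  Read 'd': push. Stack: decd
  Read 'b': push. Stack: decdb
  Read 'b': matches stack top 'b' => pop. Stack: decd
  Read 'e': push. Stack: decde
  Read 'a': push. Stack: decdea
  Read 'd': push. Stack: decdead
  Read 'c': push. Stack: decdeadc
  Read 'a': push. Stack: decdeadca
Final stack: "decdeadca" (length 9)

9


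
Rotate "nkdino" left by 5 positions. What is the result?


Input: "nkdino", rotate left by 5
First 5 characters: "nkdin"
Remaining characters: "o"
Concatenate remaining + first: "o" + "nkdin" = "onkdin"

onkdin


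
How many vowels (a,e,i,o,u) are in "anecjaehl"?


Input: anecjaehl
Checking each character:
  'a' at position 0: vowel (running total: 1)
  'n' at position 1: consonant
  'e' at position 2: vowel (running total: 2)
  'c' at position 3: consonant
  'j' at position 4: consonant
  'a' at position 5: vowel (running total: 3)
  'e' at position 6: vowel (running total: 4)
  'h' at position 7: consonant
  'l' at position 8: consonant
Total vowels: 4

4


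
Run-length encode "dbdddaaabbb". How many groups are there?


Input: dbdddaaabbb
Scanning for consecutive runs:
  Group 1: 'd' x 1 (positions 0-0)
  Group 2: 'b' x 1 (positions 1-1)
  Group 3: 'd' x 3 (positions 2-4)
  Group 4: 'a' x 3 (positions 5-7)
  Group 5: 'b' x 3 (positions 8-10)
Total groups: 5

5


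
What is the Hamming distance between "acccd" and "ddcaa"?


Comparing "acccd" and "ddcaa" position by position:
  Position 0: 'a' vs 'd' => differ
  Position 1: 'c' vs 'd' => differ
  Position 2: 'c' vs 'c' => same
  Position 3: 'c' vs 'a' => differ
  Position 4: 'd' vs 'a' => differ
Total differences (Hamming distance): 4

4


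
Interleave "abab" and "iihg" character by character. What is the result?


Interleaving "abab" and "iihg":
  Position 0: 'a' from first, 'i' from second => "ai"
  Position 1: 'b' from first, 'i' from second => "bi"
  Position 2: 'a' from first, 'h' from second => "ah"
  Position 3: 'b' from first, 'g' from second => "bg"
Result: aibiahbg

aibiahbg


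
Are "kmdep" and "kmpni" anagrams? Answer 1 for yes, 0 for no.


Strings: "kmdep", "kmpni"
Sorted first:  dekmp
Sorted second: ikmnp
Differ at position 0: 'd' vs 'i' => not anagrams

0


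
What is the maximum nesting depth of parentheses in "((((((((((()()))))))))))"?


Input: "((((((((((()()))))))))))"
Tracking depth:
  Position 0 '(': depth becomes 1
  Position 1 '(': depth becomes 2
  Position 2 '(': depth becomes 3
  Position 3 '(': depth becomes 4
  Position 4 '(': depth becomes 5
  Position 5 '(': depth becomes 6
  Position 6 '(': depth becomes 7
  Position 7 '(': depth becomes 8
  Position 8 '(': depth becomes 9
  Position 9 '(': depth becomes 10
  Position 10 '(': depth becomes 11
  Position 11 ')': depth becomes 10
  Position 12 '(': depth becomes 11
  Position 13 ')': depth becomes 10
  Position 14 ')': depth becomes 9
  Position 15 ')': depth becomes 8
  Position 16 ')': depth becomes 7
  Position 17 ')': depth becomes 6
  Position 18 ')': depth becomes 5
  Position 19 ')': depth becomes 4
  Position 20 ')': depth becomes 3
  Position 21 ')': depth becomes 2
  Position 22 ')': depth becomes 1
  Position 23 ')': depth becomes 0
Maximum depth reached: 11

11


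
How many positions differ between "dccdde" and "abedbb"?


Comparing "dccdde" and "abedbb" position by position:
  Position 0: 'd' vs 'a' => DIFFER
  Position 1: 'c' vs 'b' => DIFFER
  Position 2: 'c' vs 'e' => DIFFER
  Position 3: 'd' vs 'd' => same
  Position 4: 'd' vs 'b' => DIFFER
  Position 5: 'e' vs 'b' => DIFFER
Positions that differ: 5

5


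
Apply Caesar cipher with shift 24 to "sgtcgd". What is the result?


Caesar cipher: shift "sgtcgd" by 24
  's' (pos 18) + 24 = pos 16 = 'q'
  'g' (pos 6) + 24 = pos 4 = 'e'
  't' (pos 19) + 24 = pos 17 = 'r'
  'c' (pos 2) + 24 = pos 0 = 'a'
  'g' (pos 6) + 24 = pos 4 = 'e'
  'd' (pos 3) + 24 = pos 1 = 'b'
Result: qeraeb

qeraeb


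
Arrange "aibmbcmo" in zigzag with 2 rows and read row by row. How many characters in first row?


Zigzag "aibmbcmo" into 2 rows:
Placing characters:
  'a' => row 0
  'i' => row 1
  'b' => row 0
  'm' => row 1
  'b' => row 0
  'c' => row 1
  'm' => row 0
  'o' => row 1
Rows:
  Row 0: "abbm"
  Row 1: "imco"
First row length: 4

4


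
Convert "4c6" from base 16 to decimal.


Input: "4c6" in base 16
Positional expansion:
  Digit '4' (value 4) x 16^2 = 1024
  Digit 'c' (value 12) x 16^1 = 192
  Digit '6' (value 6) x 16^0 = 6
Sum = 1222

1222


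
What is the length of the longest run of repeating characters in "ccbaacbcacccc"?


Input: "ccbaacbcacccc"
Scanning for longest run:
  Position 1 ('c'): continues run of 'c', length=2
  Position 2 ('b'): new char, reset run to 1
  Position 3 ('a'): new char, reset run to 1
  Position 4 ('a'): continues run of 'a', length=2
  Position 5 ('c'): new char, reset run to 1
  Position 6 ('b'): new char, reset run to 1
  Position 7 ('c'): new char, reset run to 1
  Position 8 ('a'): new char, reset run to 1
  Position 9 ('c'): new char, reset run to 1
  Position 10 ('c'): continues run of 'c', length=2
  Position 11 ('c'): continues run of 'c', length=3
  Position 12 ('c'): continues run of 'c', length=4
Longest run: 'c' with length 4

4


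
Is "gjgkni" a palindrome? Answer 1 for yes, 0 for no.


Input: gjgkni
Reversed: inkgjg
  Compare pos 0 ('g') with pos 5 ('i'): MISMATCH
  Compare pos 1 ('j') with pos 4 ('n'): MISMATCH
  Compare pos 2 ('g') with pos 3 ('k'): MISMATCH
Result: not a palindrome

0


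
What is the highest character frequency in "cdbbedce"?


Input: cdbbedce
Character counts:
  'b': 2
  'c': 2
  'd': 2
  'e': 2
Maximum frequency: 2

2


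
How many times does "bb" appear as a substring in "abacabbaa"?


Searching for "bb" in "abacabbaa"
Scanning each position:
  Position 0: "ab" => no
  Position 1: "ba" => no
  Position 2: "ac" => no
  Position 3: "ca" => no
  Position 4: "ab" => no
  Position 5: "bb" => MATCH
  Position 6: "ba" => no
  Position 7: "aa" => no
Total occurrences: 1

1


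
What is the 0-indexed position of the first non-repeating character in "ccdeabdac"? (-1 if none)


Input: ccdeabdac
Character frequencies:
  'a': 2
  'b': 1
  'c': 3
  'd': 2
  'e': 1
Scanning left to right for freq == 1:
  Position 0 ('c'): freq=3, skip
  Position 1 ('c'): freq=3, skip
  Position 2 ('d'): freq=2, skip
  Position 3 ('e'): unique! => answer = 3

3


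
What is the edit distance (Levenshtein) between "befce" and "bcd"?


Computing edit distance: "befce" -> "bcd"
DP table:
           b    c    d
      0    1    2    3
  b   1    0    1    2
  e   2    1    1    2
  f   3    2    2    2
  c   4    3    2    3
  e   5    4    3    3
Edit distance = dp[5][3] = 3

3


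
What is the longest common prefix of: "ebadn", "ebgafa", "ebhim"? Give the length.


Words: ebadn, ebgafa, ebhim
  Position 0: all 'e' => match
  Position 1: all 'b' => match
  Position 2: ('a', 'g', 'h') => mismatch, stop
LCP = "eb" (length 2)

2


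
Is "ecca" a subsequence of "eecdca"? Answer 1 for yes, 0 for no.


Check if "ecca" is a subsequence of "eecdca"
Greedy scan:
  Position 0 ('e'): matches sub[0] = 'e'
  Position 1 ('e'): no match needed
  Position 2 ('c'): matches sub[1] = 'c'
  Position 3 ('d'): no match needed
  Position 4 ('c'): matches sub[2] = 'c'
  Position 5 ('a'): matches sub[3] = 'a'
All 4 characters matched => is a subsequence

1


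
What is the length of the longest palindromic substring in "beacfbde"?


Input: "beacfbde"
Checking substrings for palindromes:
  No multi-char palindromic substrings found
Longest palindromic substring: "b" with length 1

1


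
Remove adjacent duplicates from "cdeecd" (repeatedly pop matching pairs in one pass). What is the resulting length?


Input: cdeecd
Stack-based adjacent duplicate removal:
  Read 'c': push. Stack: c
  Read 'd': push. Stack: cd
  Read 'e': push. Stack: cde
  Read 'e': matches stack top 'e' => pop. Stack: cd
  Read 'c': push. Stack: cdc
  Read 'd': push. Stack: cdcd
Final stack: "cdcd" (length 4)

4


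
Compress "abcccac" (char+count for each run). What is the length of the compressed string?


Input: abcccac
Runs:
  'a' x 1 => "a1"
  'b' x 1 => "b1"
  'c' x 3 => "c3"
  'a' x 1 => "a1"
  'c' x 1 => "c1"
Compressed: "a1b1c3a1c1"
Compressed length: 10

10


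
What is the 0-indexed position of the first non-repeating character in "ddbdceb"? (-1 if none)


Input: ddbdceb
Character frequencies:
  'b': 2
  'c': 1
  'd': 3
  'e': 1
Scanning left to right for freq == 1:
  Position 0 ('d'): freq=3, skip
  Position 1 ('d'): freq=3, skip
  Position 2 ('b'): freq=2, skip
  Position 3 ('d'): freq=3, skip
  Position 4 ('c'): unique! => answer = 4

4


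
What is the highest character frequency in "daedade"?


Input: daedade
Character counts:
  'a': 2
  'd': 3
  'e': 2
Maximum frequency: 3

3


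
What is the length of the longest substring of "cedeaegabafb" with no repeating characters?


Input: "cedeaegabafb"
Sliding window (track last position of each char):
  Position 0 ('c'): window [0,0] length 1 -- new best
  Position 1 ('e'): window [0,1] length 2 -- new best
  Position 2 ('d'): window [0,2] length 3 -- new best
  Position 3 ('e'): repeat (last at 1), move window start to 2
  Position 3 ('e'): window [2,3] length 2
  Position 4 ('a'): window [2,4] length 3
  Position 5 ('e'): repeat (last at 3), move window start to 4
  Position 5 ('e'): window [4,5] length 2
  Position 6 ('g'): window [4,6] length 3
  Position 7 ('a'): repeat (last at 4), move window start to 5
  Position 7 ('a'): window [5,7] length 3
  Position 8 ('b'): window [5,8] length 4 -- new best
  Position 9 ('a'): repeat (last at 7), move window start to 8
  Position 9 ('a'): window [8,9] length 2
  Position 10 ('f'): window [8,10] length 3
  Position 11 ('b'): repeat (last at 8), move window start to 9
  Position 11 ('b'): window [9,11] length 3
Longest substring with no repeats: "egab" with length 4

4


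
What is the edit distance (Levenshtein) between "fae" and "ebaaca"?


Computing edit distance: "fae" -> "ebaaca"
DP table:
           e    b    a    a    c    a
      0    1    2    3    4    5    6
  f   1    1    2    3    4    5    6
  a   2    2    2    2    3    4    5
  e   3    2    3    3    3    4    5
Edit distance = dp[3][6] = 5

5


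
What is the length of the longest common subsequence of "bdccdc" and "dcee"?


LCS of "bdccdc" and "dcee"
DP table:
           d    c    e    e
      0    0    0    0    0
  b   0    0    0    0    0
  d   0    1    1    1    1
  c   0    1    2    2    2
  c   0    1    2    2    2
  d   0    1    2    2    2
  c   0    1    2    2    2
LCS length = dp[6][4] = 2

2


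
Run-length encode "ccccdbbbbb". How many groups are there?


Input: ccccdbbbbb
Scanning for consecutive runs:
  Group 1: 'c' x 4 (positions 0-3)
  Group 2: 'd' x 1 (positions 4-4)
  Group 3: 'b' x 5 (positions 5-9)
Total groups: 3

3


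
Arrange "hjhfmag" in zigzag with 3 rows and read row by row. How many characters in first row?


Zigzag "hjhfmag" into 3 rows:
Placing characters:
  'h' => row 0
  'j' => row 1
  'h' => row 2
  'f' => row 1
  'm' => row 0
  'a' => row 1
  'g' => row 2
Rows:
  Row 0: "hm"
  Row 1: "jfa"
  Row 2: "hg"
First row length: 2

2


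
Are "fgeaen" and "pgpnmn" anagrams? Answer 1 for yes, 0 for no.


Strings: "fgeaen", "pgpnmn"
Sorted first:  aeefgn
Sorted second: gmnnpp
Differ at position 0: 'a' vs 'g' => not anagrams

0


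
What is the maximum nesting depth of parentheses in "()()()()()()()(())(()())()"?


Input: "()()()()()()()(())(()())()"
Tracking depth:
  Position 0 '(': depth becomes 1
  Position 1 ')': depth becomes 0
  Position 2 '(': depth becomes 1
  Position 3 ')': depth becomes 0
  Position 4 '(': depth becomes 1
  Position 5 ')': depth becomes 0
  Position 6 '(': depth becomes 1
  Position 7 ')': depth becomes 0
  Position 8 '(': depth becomes 1
  Position 9 ')': depth becomes 0
  Position 10 '(': depth becomes 1
  Position 11 ')': depth becomes 0
  Position 12 '(': depth becomes 1
  Position 13 ')': depth becomes 0
  Position 14 '(': depth becomes 1
  Position 15 '(': depth becomes 2
  Position 16 ')': depth becomes 1
  Position 17 ')': depth becomes 0
  Position 18 '(': depth becomes 1
  Position 19 '(': depth becomes 2
  Position 20 ')': depth becomes 1
  Position 21 '(': depth becomes 2
  Position 22 ')': depth becomes 1
  Position 23 ')': depth becomes 0
  Position 24 '(': depth becomes 1
  Position 25 ')': depth becomes 0
Maximum depth reached: 2

2


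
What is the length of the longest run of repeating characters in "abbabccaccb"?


Input: "abbabccaccb"
Scanning for longest run:
  Position 1 ('b'): new char, reset run to 1
  Position 2 ('b'): continues run of 'b', length=2
  Position 3 ('a'): new char, reset run to 1
  Position 4 ('b'): new char, reset run to 1
  Position 5 ('c'): new char, reset run to 1
  Position 6 ('c'): continues run of 'c', length=2
  Position 7 ('a'): new char, reset run to 1
  Position 8 ('c'): new char, reset run to 1
  Position 9 ('c'): continues run of 'c', length=2
  Position 10 ('b'): new char, reset run to 1
Longest run: 'b' with length 2

2


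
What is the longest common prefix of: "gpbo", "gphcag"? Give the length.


Words: gpbo, gphcag
  Position 0: all 'g' => match
  Position 1: all 'p' => match
  Position 2: ('b', 'h') => mismatch, stop
LCP = "gp" (length 2)

2


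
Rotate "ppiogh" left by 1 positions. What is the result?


Input: "ppiogh", rotate left by 1
First 1 characters: "p"
Remaining characters: "piogh"
Concatenate remaining + first: "piogh" + "p" = "pioghp"

pioghp


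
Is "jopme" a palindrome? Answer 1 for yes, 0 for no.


Input: jopme
Reversed: empoj
  Compare pos 0 ('j') with pos 4 ('e'): MISMATCH
  Compare pos 1 ('o') with pos 3 ('m'): MISMATCH
Result: not a palindrome

0


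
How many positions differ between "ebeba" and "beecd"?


Comparing "ebeba" and "beecd" position by position:
  Position 0: 'e' vs 'b' => DIFFER
  Position 1: 'b' vs 'e' => DIFFER
  Position 2: 'e' vs 'e' => same
  Position 3: 'b' vs 'c' => DIFFER
  Position 4: 'a' vs 'd' => DIFFER
Positions that differ: 4

4


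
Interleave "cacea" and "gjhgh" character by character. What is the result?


Interleaving "cacea" and "gjhgh":
  Position 0: 'c' from first, 'g' from second => "cg"
  Position 1: 'a' from first, 'j' from second => "aj"
  Position 2: 'c' from first, 'h' from second => "ch"
  Position 3: 'e' from first, 'g' from second => "eg"
  Position 4: 'a' from first, 'h' from second => "ah"
Result: cgajchegah

cgajchegah


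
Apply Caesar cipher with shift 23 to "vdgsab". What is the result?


Caesar cipher: shift "vdgsab" by 23
  'v' (pos 21) + 23 = pos 18 = 's'
  'd' (pos 3) + 23 = pos 0 = 'a'
  'g' (pos 6) + 23 = pos 3 = 'd'
  's' (pos 18) + 23 = pos 15 = 'p'
  'a' (pos 0) + 23 = pos 23 = 'x'
  'b' (pos 1) + 23 = pos 24 = 'y'
Result: sadpxy

sadpxy


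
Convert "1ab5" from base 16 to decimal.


Input: "1ab5" in base 16
Positional expansion:
  Digit '1' (value 1) x 16^3 = 4096
  Digit 'a' (value 10) x 16^2 = 2560
  Digit 'b' (value 11) x 16^1 = 176
  Digit '5' (value 5) x 16^0 = 5
Sum = 6837

6837


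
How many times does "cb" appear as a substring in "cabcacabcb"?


Searching for "cb" in "cabcacabcb"
Scanning each position:
  Position 0: "ca" => no
  Position 1: "ab" => no
  Position 2: "bc" => no
  Position 3: "ca" => no
  Position 4: "ac" => no
  Position 5: "ca" => no
  Position 6: "ab" => no
  Position 7: "bc" => no
  Position 8: "cb" => MATCH
Total occurrences: 1

1


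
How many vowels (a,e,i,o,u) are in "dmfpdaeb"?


Input: dmfpdaeb
Checking each character:
  'd' at position 0: consonant
  'm' at position 1: consonant
  'f' at position 2: consonant
  'p' at position 3: consonant
  'd' at position 4: consonant
  'a' at position 5: vowel (running total: 1)
  'e' at position 6: vowel (running total: 2)
  'b' at position 7: consonant
Total vowels: 2

2


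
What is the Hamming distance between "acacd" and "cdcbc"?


Comparing "acacd" and "cdcbc" position by position:
  Position 0: 'a' vs 'c' => differ
  Position 1: 'c' vs 'd' => differ
  Position 2: 'a' vs 'c' => differ
  Position 3: 'c' vs 'b' => differ
  Position 4: 'd' vs 'c' => differ
Total differences (Hamming distance): 5

5


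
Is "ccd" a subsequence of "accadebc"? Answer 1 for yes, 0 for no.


Check if "ccd" is a subsequence of "accadebc"
Greedy scan:
  Position 0 ('a'): no match needed
  Position 1 ('c'): matches sub[0] = 'c'
  Position 2 ('c'): matches sub[1] = 'c'
  Position 3 ('a'): no match needed
  Position 4 ('d'): matches sub[2] = 'd'
  Position 5 ('e'): no match needed
  Position 6 ('b'): no match needed
  Position 7 ('c'): no match needed
All 3 characters matched => is a subsequence

1


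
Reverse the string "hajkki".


Input: hajkki
Reading characters right to left:
  Position 5: 'i'
  Position 4: 'k'
  Position 3: 'k'
  Position 2: 'j'
  Position 1: 'a'
  Position 0: 'h'
Reversed: ikkjah

ikkjah


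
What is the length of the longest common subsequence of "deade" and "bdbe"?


LCS of "deade" and "bdbe"
DP table:
           b    d    b    e
      0    0    0    0    0
  d   0    0    1    1    1
  e   0    0    1    1    2
  a   0    0    1    1    2
  d   0    0    1    1    2
  e   0    0    1    1    2
LCS length = dp[5][4] = 2

2


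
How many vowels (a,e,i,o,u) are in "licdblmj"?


Input: licdblmj
Checking each character:
  'l' at position 0: consonant
  'i' at position 1: vowel (running total: 1)
  'c' at position 2: consonant
  'd' at position 3: consonant
  'b' at position 4: consonant
  'l' at position 5: consonant
  'm' at position 6: consonant
  'j' at position 7: consonant
Total vowels: 1

1


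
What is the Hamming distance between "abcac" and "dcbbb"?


Comparing "abcac" and "dcbbb" position by position:
  Position 0: 'a' vs 'd' => differ
  Position 1: 'b' vs 'c' => differ
  Position 2: 'c' vs 'b' => differ
  Position 3: 'a' vs 'b' => differ
  Position 4: 'c' vs 'b' => differ
Total differences (Hamming distance): 5

5


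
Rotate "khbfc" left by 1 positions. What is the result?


Input: "khbfc", rotate left by 1
First 1 characters: "k"
Remaining characters: "hbfc"
Concatenate remaining + first: "hbfc" + "k" = "hbfck"

hbfck


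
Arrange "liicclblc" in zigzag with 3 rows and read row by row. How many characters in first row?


Zigzag "liicclblc" into 3 rows:
Placing characters:
  'l' => row 0
  'i' => row 1
  'i' => row 2
  'c' => row 1
  'c' => row 0
  'l' => row 1
  'b' => row 2
  'l' => row 1
  'c' => row 0
Rows:
  Row 0: "lcc"
  Row 1: "icll"
  Row 2: "ib"
First row length: 3

3


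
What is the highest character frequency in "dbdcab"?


Input: dbdcab
Character counts:
  'a': 1
  'b': 2
  'c': 1
  'd': 2
Maximum frequency: 2

2


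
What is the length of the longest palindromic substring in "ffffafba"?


Input: "ffffafba"
Checking substrings for palindromes:
  [0:4] "ffff" (len 4) => palindrome
  [0:3] "fff" (len 3) => palindrome
  [1:4] "fff" (len 3) => palindrome
  [3:6] "faf" (len 3) => palindrome
  [0:2] "ff" (len 2) => palindrome
  [1:3] "ff" (len 2) => palindrome
Longest palindromic substring: "ffff" with length 4

4


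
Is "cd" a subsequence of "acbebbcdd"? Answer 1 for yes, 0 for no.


Check if "cd" is a subsequence of "acbebbcdd"
Greedy scan:
  Position 0 ('a'): no match needed
  Position 1 ('c'): matches sub[0] = 'c'
  Position 2 ('b'): no match needed
  Position 3 ('e'): no match needed
  Position 4 ('b'): no match needed
  Position 5 ('b'): no match needed
  Position 6 ('c'): no match needed
  Position 7 ('d'): matches sub[1] = 'd'
  Position 8 ('d'): no match needed
All 2 characters matched => is a subsequence

1


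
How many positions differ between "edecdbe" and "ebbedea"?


Comparing "edecdbe" and "ebbedea" position by position:
  Position 0: 'e' vs 'e' => same
  Position 1: 'd' vs 'b' => DIFFER
  Position 2: 'e' vs 'b' => DIFFER
  Position 3: 'c' vs 'e' => DIFFER
  Position 4: 'd' vs 'd' => same
  Position 5: 'b' vs 'e' => DIFFER
  Position 6: 'e' vs 'a' => DIFFER
Positions that differ: 5

5


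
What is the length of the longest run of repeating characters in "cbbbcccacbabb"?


Input: "cbbbcccacbabb"
Scanning for longest run:
  Position 1 ('b'): new char, reset run to 1
  Position 2 ('b'): continues run of 'b', length=2
  Position 3 ('b'): continues run of 'b', length=3
  Position 4 ('c'): new char, reset run to 1
  Position 5 ('c'): continues run of 'c', length=2
  Position 6 ('c'): continues run of 'c', length=3
  Position 7 ('a'): new char, reset run to 1
  Position 8 ('c'): new char, reset run to 1
  Position 9 ('b'): new char, reset run to 1
  Position 10 ('a'): new char, reset run to 1
  Position 11 ('b'): new char, reset run to 1
  Position 12 ('b'): continues run of 'b', length=2
Longest run: 'b' with length 3

3


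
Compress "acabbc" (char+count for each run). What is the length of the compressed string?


Input: acabbc
Runs:
  'a' x 1 => "a1"
  'c' x 1 => "c1"
  'a' x 1 => "a1"
  'b' x 2 => "b2"
  'c' x 1 => "c1"
Compressed: "a1c1a1b2c1"
Compressed length: 10

10


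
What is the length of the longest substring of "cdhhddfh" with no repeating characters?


Input: "cdhhddfh"
Sliding window (track last position of each char):
  Position 0 ('c'): window [0,0] length 1 -- new best
  Position 1 ('d'): window [0,1] length 2 -- new best
  Position 2 ('h'): window [0,2] length 3 -- new best
  Position 3 ('h'): repeat (last at 2), move window start to 3
  Position 3 ('h'): window [3,3] length 1
  Position 4 ('d'): window [3,4] length 2
  Position 5 ('d'): repeat (last at 4), move window start to 5
  Position 5 ('d'): window [5,5] length 1
  Position 6 ('f'): window [5,6] length 2
  Position 7 ('h'): window [5,7] length 3
Longest substring with no repeats: "cdh" with length 3

3


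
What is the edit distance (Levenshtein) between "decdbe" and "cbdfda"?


Computing edit distance: "decdbe" -> "cbdfda"
DP table:
           c    b    d    f    d    a
      0    1    2    3    4    5    6
  d   1    1    2    2    3    4    5
  e   2    2    2    3    3    4    5
  c   3    2    3    3    4    4    5
  d   4    3    3    3    4    4    5
  b   5    4    3    4    4    5    5
  e   6    5    4    4    5    5    6
Edit distance = dp[6][6] = 6

6


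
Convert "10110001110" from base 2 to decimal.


Input: "10110001110" in base 2
Positional expansion:
  Digit '1' (value 1) x 2^10 = 1024
  Digit '0' (value 0) x 2^9 = 0
  Digit '1' (value 1) x 2^8 = 256
  Digit '1' (value 1) x 2^7 = 128
  Digit '0' (value 0) x 2^6 = 0
  Digit '0' (value 0) x 2^5 = 0
  Digit '0' (value 0) x 2^4 = 0
  Digit '1' (value 1) x 2^3 = 8
  Digit '1' (value 1) x 2^2 = 4
  Digit '1' (value 1) x 2^1 = 2
  Digit '0' (value 0) x 2^0 = 0
Sum = 1422

1422


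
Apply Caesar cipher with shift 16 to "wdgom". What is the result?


Caesar cipher: shift "wdgom" by 16
  'w' (pos 22) + 16 = pos 12 = 'm'
  'd' (pos 3) + 16 = pos 19 = 't'
  'g' (pos 6) + 16 = pos 22 = 'w'
  'o' (pos 14) + 16 = pos 4 = 'e'
  'm' (pos 12) + 16 = pos 2 = 'c'
Result: mtwec

mtwec


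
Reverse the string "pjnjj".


Input: pjnjj
Reading characters right to left:
  Position 4: 'j'
  Position 3: 'j'
  Position 2: 'n'
  Position 1: 'j'
  Position 0: 'p'
Reversed: jjnjp

jjnjp


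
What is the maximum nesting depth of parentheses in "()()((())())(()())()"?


Input: "()()((())())(()())()"
Tracking depth:
  Position 0 '(': depth becomes 1
  Position 1 ')': depth becomes 0
  Position 2 '(': depth becomes 1
  Position 3 ')': depth becomes 0
  Position 4 '(': depth becomes 1
  Position 5 '(': depth becomes 2
  Position 6 '(': depth becomes 3
  Position 7 ')': depth becomes 2
  Position 8 ')': depth becomes 1
  Position 9 '(': depth becomes 2
  Position 10 ')': depth becomes 1
  Position 11 ')': depth becomes 0
  Position 12 '(': depth becomes 1
  Position 13 '(': depth becomes 2
  Position 14 ')': depth becomes 1
  Position 15 '(': depth becomes 2
  Position 16 ')': depth becomes 1
  Position 17 ')': depth becomes 0
  Position 18 '(': depth becomes 1
  Position 19 ')': depth becomes 0
Maximum depth reached: 3

3


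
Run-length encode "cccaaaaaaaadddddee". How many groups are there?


Input: cccaaaaaaaadddddee
Scanning for consecutive runs:
  Group 1: 'c' x 3 (positions 0-2)
  Group 2: 'a' x 8 (positions 3-10)
  Group 3: 'd' x 5 (positions 11-15)
  Group 4: 'e' x 2 (positions 16-17)
Total groups: 4

4


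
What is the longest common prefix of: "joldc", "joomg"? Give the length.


Words: joldc, joomg
  Position 0: all 'j' => match
  Position 1: all 'o' => match
  Position 2: ('l', 'o') => mismatch, stop
LCP = "jo" (length 2)

2


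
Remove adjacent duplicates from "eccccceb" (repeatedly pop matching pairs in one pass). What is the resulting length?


Input: eccccceb
Stack-based adjacent duplicate removal:
  Read 'e': push. Stack: e
  Read 'c': push. Stack: ec
  Read 'c': matches stack top 'c' => pop. Stack: e
  Read 'c': push. Stack: ec
  Read 'c': matches stack top 'c' => pop. Stack: e
  Read 'c': push. Stack: ec
  Read 'e': push. Stack: ece
  Read 'b': push. Stack: eceb
Final stack: "eceb" (length 4)

4


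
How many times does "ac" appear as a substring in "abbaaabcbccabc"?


Searching for "ac" in "abbaaabcbccabc"
Scanning each position:
  Position 0: "ab" => no
  Position 1: "bb" => no
  Position 2: "ba" => no
  Position 3: "aa" => no
  Position 4: "aa" => no
  Position 5: "ab" => no
  Position 6: "bc" => no
  Position 7: "cb" => no
  Position 8: "bc" => no
  Position 9: "cc" => no
  Position 10: "ca" => no
  Position 11: "ab" => no
  Position 12: "bc" => no
Total occurrences: 0

0


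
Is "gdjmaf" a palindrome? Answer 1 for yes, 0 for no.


Input: gdjmaf
Reversed: famjdg
  Compare pos 0 ('g') with pos 5 ('f'): MISMATCH
  Compare pos 1 ('d') with pos 4 ('a'): MISMATCH
  Compare pos 2 ('j') with pos 3 ('m'): MISMATCH
Result: not a palindrome

0


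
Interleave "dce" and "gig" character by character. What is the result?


Interleaving "dce" and "gig":
  Position 0: 'd' from first, 'g' from second => "dg"
  Position 1: 'c' from first, 'i' from second => "ci"
  Position 2: 'e' from first, 'g' from second => "eg"
Result: dgcieg

dgcieg


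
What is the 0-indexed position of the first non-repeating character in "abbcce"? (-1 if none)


Input: abbcce
Character frequencies:
  'a': 1
  'b': 2
  'c': 2
  'e': 1
Scanning left to right for freq == 1:
  Position 0 ('a'): unique! => answer = 0

0
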